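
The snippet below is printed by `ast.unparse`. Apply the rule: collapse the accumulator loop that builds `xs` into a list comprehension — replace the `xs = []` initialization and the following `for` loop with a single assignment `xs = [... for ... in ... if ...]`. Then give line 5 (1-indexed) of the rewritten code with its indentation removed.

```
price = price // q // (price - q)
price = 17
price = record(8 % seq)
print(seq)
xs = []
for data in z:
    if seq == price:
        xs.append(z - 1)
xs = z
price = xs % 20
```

Transformed code:
price = price // q // (price - q)
price = 17
price = record(8 % seq)
print(seq)
xs = [z - 1 for data in z if seq == price]
xs = z
price = xs % 20

xs = [z - 1 for data in z if seq == price]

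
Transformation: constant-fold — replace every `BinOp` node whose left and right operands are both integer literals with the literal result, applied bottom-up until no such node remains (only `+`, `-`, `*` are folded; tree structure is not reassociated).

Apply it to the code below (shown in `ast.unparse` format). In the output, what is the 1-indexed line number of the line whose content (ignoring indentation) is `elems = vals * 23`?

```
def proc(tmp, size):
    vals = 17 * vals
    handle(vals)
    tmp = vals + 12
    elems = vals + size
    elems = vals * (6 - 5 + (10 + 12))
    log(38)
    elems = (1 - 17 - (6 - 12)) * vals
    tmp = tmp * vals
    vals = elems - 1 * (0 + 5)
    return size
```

Transformed code:
def proc(tmp, size):
    vals = 17 * vals
    handle(vals)
    tmp = vals + 12
    elems = vals + size
    elems = vals * 23
    log(38)
    elems = -10 * vals
    tmp = tmp * vals
    vals = elems - 5
    return size

6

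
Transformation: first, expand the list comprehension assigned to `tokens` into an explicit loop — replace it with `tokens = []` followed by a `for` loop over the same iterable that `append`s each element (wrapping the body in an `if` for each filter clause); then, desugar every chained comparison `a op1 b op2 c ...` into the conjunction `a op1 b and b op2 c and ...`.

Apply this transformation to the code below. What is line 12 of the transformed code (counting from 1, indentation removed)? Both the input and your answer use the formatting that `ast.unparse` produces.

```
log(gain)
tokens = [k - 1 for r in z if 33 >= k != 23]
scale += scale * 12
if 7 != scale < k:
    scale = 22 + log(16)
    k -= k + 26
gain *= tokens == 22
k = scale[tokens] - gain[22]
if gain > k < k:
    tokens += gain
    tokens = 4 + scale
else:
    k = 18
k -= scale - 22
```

if gain > k and k < k:

Transformed code:
log(gain)
tokens = []
for r in z:
    if 33 >= k and k != 23:
        tokens.append(k - 1)
scale += scale * 12
if 7 != scale and scale < k:
    scale = 22 + log(16)
    k -= k + 26
gain *= tokens == 22
k = scale[tokens] - gain[22]
if gain > k and k < k:
    tokens += gain
    tokens = 4 + scale
else:
    k = 18
k -= scale - 22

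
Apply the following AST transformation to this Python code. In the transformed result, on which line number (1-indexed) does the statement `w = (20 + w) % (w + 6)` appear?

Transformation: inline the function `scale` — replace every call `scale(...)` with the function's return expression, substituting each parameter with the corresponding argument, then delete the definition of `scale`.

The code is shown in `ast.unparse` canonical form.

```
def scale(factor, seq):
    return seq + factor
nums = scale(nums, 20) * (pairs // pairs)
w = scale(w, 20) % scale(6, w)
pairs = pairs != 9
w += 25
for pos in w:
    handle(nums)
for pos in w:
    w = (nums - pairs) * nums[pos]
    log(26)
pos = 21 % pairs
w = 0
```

Transformed code:
nums = (20 + nums) * (pairs // pairs)
w = (20 + w) % (w + 6)
pairs = pairs != 9
w += 25
for pos in w:
    handle(nums)
for pos in w:
    w = (nums - pairs) * nums[pos]
    log(26)
pos = 21 % pairs
w = 0

2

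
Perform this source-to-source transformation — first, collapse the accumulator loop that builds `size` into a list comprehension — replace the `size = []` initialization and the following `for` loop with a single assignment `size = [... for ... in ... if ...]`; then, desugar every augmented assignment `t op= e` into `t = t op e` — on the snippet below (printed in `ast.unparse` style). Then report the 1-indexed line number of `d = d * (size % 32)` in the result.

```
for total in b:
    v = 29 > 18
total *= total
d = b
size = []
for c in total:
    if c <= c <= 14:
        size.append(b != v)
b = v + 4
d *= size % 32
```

7

Transformed code:
for total in b:
    v = 29 > 18
total = total * total
d = b
size = [b != v for c in total if c <= c <= 14]
b = v + 4
d = d * (size % 32)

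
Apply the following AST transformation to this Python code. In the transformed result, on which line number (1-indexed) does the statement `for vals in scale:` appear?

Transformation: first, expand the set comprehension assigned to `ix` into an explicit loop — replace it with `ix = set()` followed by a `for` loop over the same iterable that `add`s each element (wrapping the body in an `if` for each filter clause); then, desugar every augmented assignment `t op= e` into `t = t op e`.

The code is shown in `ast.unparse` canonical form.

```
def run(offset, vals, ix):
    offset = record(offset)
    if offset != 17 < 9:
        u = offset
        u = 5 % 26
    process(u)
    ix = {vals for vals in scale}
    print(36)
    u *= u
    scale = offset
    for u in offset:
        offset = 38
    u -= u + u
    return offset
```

Transformed code:
def run(offset, vals, ix):
    offset = record(offset)
    if offset != 17 < 9:
        u = offset
        u = 5 % 26
    process(u)
    ix = set()
    for vals in scale:
        ix.add(vals)
    print(36)
    u = u * u
    scale = offset
    for u in offset:
        offset = 38
    u = u - (u + u)
    return offset

8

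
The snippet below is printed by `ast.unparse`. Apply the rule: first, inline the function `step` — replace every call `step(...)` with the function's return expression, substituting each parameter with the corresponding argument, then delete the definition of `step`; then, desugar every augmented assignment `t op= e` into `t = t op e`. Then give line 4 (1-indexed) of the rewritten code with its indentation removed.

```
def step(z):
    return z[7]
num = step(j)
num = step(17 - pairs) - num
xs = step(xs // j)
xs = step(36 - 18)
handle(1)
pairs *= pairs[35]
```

xs = (36 - 18)[7]

Transformed code:
num = j[7]
num = (17 - pairs)[7] - num
xs = (xs // j)[7]
xs = (36 - 18)[7]
handle(1)
pairs = pairs * pairs[35]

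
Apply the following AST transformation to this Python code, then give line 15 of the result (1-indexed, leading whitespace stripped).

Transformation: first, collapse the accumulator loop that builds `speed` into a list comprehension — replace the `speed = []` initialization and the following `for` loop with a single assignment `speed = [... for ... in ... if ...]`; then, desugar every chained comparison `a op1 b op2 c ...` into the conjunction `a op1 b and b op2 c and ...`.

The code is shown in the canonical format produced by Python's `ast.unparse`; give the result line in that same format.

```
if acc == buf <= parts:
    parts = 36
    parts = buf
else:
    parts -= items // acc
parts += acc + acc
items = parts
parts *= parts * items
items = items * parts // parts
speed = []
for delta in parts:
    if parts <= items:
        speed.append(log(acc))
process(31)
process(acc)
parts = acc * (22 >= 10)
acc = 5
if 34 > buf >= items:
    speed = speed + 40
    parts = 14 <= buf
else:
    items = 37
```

if 34 > buf and buf >= items:

Transformed code:
if acc == buf and buf <= parts:
    parts = 36
    parts = buf
else:
    parts -= items // acc
parts += acc + acc
items = parts
parts *= parts * items
items = items * parts // parts
speed = [log(acc) for delta in parts if parts <= items]
process(31)
process(acc)
parts = acc * (22 >= 10)
acc = 5
if 34 > buf and buf >= items:
    speed = speed + 40
    parts = 14 <= buf
else:
    items = 37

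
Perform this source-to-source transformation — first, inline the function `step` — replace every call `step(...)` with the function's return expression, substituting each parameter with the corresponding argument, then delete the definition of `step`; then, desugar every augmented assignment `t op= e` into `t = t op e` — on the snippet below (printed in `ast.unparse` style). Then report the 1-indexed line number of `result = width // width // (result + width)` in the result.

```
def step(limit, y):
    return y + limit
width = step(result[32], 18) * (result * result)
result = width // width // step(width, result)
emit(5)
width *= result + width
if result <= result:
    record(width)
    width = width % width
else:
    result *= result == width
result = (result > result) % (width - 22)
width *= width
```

2

Transformed code:
width = (18 + result[32]) * (result * result)
result = width // width // (result + width)
emit(5)
width = width * (result + width)
if result <= result:
    record(width)
    width = width % width
else:
    result = result * (result == width)
result = (result > result) % (width - 22)
width = width * width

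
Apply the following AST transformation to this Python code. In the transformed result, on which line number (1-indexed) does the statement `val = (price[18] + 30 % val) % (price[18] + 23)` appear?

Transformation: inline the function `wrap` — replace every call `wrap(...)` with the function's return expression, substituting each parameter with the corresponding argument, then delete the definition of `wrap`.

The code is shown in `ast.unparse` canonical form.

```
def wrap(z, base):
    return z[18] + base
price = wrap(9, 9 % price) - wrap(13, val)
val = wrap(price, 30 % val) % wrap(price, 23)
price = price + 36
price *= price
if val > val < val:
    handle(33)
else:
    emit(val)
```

Transformed code:
price = 9[18] + 9 % price - (13[18] + val)
val = (price[18] + 30 % val) % (price[18] + 23)
price = price + 36
price *= price
if val > val < val:
    handle(33)
else:
    emit(val)

2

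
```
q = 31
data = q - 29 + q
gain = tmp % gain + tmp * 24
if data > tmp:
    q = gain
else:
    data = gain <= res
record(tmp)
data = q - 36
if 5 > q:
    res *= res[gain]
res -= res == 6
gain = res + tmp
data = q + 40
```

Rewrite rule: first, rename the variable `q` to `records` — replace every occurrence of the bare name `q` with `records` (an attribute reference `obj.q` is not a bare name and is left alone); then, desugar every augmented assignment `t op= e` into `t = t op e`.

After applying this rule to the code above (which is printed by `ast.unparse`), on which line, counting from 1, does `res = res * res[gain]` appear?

Transformed code:
records = 31
data = records - 29 + records
gain = tmp % gain + tmp * 24
if data > tmp:
    records = gain
else:
    data = gain <= res
record(tmp)
data = records - 36
if 5 > records:
    res = res * res[gain]
res = res - (res == 6)
gain = res + tmp
data = records + 40

11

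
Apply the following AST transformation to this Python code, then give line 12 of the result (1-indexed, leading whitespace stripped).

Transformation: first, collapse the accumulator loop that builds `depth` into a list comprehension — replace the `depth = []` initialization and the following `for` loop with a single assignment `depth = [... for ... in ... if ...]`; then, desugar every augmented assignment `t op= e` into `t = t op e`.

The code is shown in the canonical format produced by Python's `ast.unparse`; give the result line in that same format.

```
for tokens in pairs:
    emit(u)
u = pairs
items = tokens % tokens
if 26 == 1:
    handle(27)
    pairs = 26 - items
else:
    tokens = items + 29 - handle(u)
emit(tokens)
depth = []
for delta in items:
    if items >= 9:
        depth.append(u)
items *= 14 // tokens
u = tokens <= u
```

Transformed code:
for tokens in pairs:
    emit(u)
u = pairs
items = tokens % tokens
if 26 == 1:
    handle(27)
    pairs = 26 - items
else:
    tokens = items + 29 - handle(u)
emit(tokens)
depth = [u for delta in items if items >= 9]
items = items * (14 // tokens)
u = tokens <= u

items = items * (14 // tokens)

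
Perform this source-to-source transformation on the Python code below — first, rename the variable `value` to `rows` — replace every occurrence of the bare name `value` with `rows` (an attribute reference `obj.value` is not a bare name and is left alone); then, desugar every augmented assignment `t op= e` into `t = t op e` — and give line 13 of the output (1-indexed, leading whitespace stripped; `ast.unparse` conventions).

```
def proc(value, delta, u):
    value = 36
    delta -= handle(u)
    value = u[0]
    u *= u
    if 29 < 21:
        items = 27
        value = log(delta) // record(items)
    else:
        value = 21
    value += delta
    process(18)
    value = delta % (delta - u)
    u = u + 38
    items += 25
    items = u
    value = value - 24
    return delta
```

rows = delta % (delta - u)

Transformed code:
def proc(rows, delta, u):
    rows = 36
    delta = delta - handle(u)
    rows = u[0]
    u = u * u
    if 29 < 21:
        items = 27
        rows = log(delta) // record(items)
    else:
        rows = 21
    rows = rows + delta
    process(18)
    rows = delta % (delta - u)
    u = u + 38
    items = items + 25
    items = u
    rows = rows - 24
    return delta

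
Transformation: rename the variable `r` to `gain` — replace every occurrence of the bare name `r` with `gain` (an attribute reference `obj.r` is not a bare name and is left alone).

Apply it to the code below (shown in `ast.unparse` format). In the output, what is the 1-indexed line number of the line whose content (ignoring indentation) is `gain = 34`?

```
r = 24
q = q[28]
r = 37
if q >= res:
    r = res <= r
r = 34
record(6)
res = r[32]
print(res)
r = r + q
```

6

Transformed code:
gain = 24
q = q[28]
gain = 37
if q >= res:
    gain = res <= gain
gain = 34
record(6)
res = gain[32]
print(res)
gain = gain + q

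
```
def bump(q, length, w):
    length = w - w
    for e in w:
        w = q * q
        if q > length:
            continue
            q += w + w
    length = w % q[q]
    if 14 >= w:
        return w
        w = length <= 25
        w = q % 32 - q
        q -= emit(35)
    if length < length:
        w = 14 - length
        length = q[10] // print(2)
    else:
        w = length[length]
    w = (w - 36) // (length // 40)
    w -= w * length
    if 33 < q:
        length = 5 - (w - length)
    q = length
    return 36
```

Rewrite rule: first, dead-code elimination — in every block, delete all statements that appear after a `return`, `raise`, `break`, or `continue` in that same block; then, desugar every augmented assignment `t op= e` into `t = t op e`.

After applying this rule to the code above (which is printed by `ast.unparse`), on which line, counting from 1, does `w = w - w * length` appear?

Transformed code:
def bump(q, length, w):
    length = w - w
    for e in w:
        w = q * q
        if q > length:
            continue
    length = w % q[q]
    if 14 >= w:
        return w
    if length < length:
        w = 14 - length
        length = q[10] // print(2)
    else:
        w = length[length]
    w = (w - 36) // (length // 40)
    w = w - w * length
    if 33 < q:
        length = 5 - (w - length)
    q = length
    return 36

16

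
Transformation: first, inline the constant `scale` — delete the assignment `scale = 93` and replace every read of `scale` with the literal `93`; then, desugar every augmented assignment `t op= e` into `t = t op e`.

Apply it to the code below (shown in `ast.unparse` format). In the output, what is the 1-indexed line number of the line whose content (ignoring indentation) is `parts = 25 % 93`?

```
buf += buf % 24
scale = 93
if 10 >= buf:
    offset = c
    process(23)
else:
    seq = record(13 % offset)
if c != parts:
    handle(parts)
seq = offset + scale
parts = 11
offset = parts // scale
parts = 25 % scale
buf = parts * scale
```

12

Transformed code:
buf = buf + buf % 24
if 10 >= buf:
    offset = c
    process(23)
else:
    seq = record(13 % offset)
if c != parts:
    handle(parts)
seq = offset + 93
parts = 11
offset = parts // 93
parts = 25 % 93
buf = parts * 93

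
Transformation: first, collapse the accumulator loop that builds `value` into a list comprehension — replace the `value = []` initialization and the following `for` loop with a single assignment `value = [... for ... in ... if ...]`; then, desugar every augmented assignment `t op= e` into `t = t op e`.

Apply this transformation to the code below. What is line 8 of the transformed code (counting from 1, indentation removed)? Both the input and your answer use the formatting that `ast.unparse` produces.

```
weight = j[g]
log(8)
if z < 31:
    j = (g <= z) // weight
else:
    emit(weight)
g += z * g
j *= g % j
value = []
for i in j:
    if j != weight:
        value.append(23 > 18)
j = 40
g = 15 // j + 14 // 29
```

Transformed code:
weight = j[g]
log(8)
if z < 31:
    j = (g <= z) // weight
else:
    emit(weight)
g = g + z * g
j = j * (g % j)
value = [23 > 18 for i in j if j != weight]
j = 40
g = 15 // j + 14 // 29

j = j * (g % j)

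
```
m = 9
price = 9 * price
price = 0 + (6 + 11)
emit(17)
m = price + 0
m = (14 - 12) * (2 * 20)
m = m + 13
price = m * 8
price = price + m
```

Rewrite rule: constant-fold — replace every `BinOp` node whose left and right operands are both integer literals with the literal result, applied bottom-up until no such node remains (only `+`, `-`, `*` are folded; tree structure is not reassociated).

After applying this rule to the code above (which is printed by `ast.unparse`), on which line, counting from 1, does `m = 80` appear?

6

Transformed code:
m = 9
price = 9 * price
price = 17
emit(17)
m = price + 0
m = 80
m = m + 13
price = m * 8
price = price + m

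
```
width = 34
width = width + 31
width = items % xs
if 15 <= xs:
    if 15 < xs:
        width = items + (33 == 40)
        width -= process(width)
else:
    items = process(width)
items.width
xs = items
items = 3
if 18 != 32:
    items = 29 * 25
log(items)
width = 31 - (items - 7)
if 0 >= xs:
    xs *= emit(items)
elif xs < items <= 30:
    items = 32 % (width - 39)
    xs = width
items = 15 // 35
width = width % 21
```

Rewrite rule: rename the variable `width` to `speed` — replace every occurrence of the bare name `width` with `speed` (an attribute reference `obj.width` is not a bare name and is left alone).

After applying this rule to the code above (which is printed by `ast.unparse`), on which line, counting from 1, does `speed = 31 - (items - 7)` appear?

16

Transformed code:
speed = 34
speed = speed + 31
speed = items % xs
if 15 <= xs:
    if 15 < xs:
        speed = items + (33 == 40)
        speed -= process(speed)
else:
    items = process(speed)
items.width
xs = items
items = 3
if 18 != 32:
    items = 29 * 25
log(items)
speed = 31 - (items - 7)
if 0 >= xs:
    xs *= emit(items)
elif xs < items <= 30:
    items = 32 % (speed - 39)
    xs = speed
items = 15 // 35
speed = speed % 21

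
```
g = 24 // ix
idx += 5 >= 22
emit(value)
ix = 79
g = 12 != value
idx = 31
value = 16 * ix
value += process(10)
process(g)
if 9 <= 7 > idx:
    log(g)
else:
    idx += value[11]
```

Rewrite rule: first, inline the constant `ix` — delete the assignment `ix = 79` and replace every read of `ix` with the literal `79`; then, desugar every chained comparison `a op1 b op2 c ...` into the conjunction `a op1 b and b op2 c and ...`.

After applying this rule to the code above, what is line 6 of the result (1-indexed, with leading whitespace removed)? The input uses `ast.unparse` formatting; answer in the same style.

Transformed code:
g = 24 // 79
idx += 5 >= 22
emit(value)
g = 12 != value
idx = 31
value = 16 * 79
value += process(10)
process(g)
if 9 <= 7 and 7 > idx:
    log(g)
else:
    idx += value[11]

value = 16 * 79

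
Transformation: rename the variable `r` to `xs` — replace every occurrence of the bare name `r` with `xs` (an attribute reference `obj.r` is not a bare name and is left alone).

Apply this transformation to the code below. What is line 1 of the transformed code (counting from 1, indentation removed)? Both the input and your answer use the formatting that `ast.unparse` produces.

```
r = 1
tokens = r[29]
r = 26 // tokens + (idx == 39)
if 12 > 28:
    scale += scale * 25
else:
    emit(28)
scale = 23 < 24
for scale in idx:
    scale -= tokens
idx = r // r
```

Transformed code:
xs = 1
tokens = xs[29]
xs = 26 // tokens + (idx == 39)
if 12 > 28:
    scale += scale * 25
else:
    emit(28)
scale = 23 < 24
for scale in idx:
    scale -= tokens
idx = xs // xs

xs = 1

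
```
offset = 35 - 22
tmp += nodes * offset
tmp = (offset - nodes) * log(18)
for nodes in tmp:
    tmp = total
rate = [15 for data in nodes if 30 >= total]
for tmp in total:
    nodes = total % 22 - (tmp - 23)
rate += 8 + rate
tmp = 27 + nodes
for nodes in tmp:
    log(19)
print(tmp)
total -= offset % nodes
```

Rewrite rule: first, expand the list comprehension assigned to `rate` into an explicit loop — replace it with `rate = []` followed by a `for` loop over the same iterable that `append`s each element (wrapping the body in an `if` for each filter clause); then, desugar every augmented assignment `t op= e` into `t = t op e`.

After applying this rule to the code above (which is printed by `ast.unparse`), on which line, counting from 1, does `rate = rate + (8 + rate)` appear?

12

Transformed code:
offset = 35 - 22
tmp = tmp + nodes * offset
tmp = (offset - nodes) * log(18)
for nodes in tmp:
    tmp = total
rate = []
for data in nodes:
    if 30 >= total:
        rate.append(15)
for tmp in total:
    nodes = total % 22 - (tmp - 23)
rate = rate + (8 + rate)
tmp = 27 + nodes
for nodes in tmp:
    log(19)
print(tmp)
total = total - offset % nodes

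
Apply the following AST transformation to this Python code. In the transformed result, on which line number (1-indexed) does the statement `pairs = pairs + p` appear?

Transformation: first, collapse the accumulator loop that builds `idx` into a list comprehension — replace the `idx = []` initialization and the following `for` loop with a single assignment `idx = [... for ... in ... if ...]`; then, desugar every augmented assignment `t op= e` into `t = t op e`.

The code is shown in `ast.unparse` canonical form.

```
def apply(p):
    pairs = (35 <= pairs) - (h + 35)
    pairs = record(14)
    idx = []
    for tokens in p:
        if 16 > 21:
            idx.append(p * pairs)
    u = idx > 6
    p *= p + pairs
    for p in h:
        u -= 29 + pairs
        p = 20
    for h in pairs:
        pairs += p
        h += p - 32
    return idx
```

11

Transformed code:
def apply(p):
    pairs = (35 <= pairs) - (h + 35)
    pairs = record(14)
    idx = [p * pairs for tokens in p if 16 > 21]
    u = idx > 6
    p = p * (p + pairs)
    for p in h:
        u = u - (29 + pairs)
        p = 20
    for h in pairs:
        pairs = pairs + p
        h = h + (p - 32)
    return idx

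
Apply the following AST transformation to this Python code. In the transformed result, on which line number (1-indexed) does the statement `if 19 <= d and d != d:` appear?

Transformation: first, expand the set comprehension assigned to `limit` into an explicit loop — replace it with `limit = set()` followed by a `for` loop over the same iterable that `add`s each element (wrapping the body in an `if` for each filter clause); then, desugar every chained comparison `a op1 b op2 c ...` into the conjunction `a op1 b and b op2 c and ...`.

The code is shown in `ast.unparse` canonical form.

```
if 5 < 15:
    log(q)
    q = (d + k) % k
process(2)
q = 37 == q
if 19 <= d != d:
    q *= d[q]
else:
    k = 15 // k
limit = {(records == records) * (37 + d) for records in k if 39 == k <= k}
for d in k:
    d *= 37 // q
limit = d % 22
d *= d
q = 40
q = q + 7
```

6

Transformed code:
if 5 < 15:
    log(q)
    q = (d + k) % k
process(2)
q = 37 == q
if 19 <= d and d != d:
    q *= d[q]
else:
    k = 15 // k
limit = set()
for records in k:
    if 39 == k and k <= k:
        limit.add((records == records) * (37 + d))
for d in k:
    d *= 37 // q
limit = d % 22
d *= d
q = 40
q = q + 7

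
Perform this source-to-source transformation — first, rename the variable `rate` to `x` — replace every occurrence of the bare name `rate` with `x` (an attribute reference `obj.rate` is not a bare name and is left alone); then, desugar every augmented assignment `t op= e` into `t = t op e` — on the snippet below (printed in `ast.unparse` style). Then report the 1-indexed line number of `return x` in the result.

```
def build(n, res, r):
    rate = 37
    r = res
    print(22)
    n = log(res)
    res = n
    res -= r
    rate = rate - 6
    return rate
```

Transformed code:
def build(n, res, r):
    x = 37
    r = res
    print(22)
    n = log(res)
    res = n
    res = res - r
    x = x - 6
    return x

9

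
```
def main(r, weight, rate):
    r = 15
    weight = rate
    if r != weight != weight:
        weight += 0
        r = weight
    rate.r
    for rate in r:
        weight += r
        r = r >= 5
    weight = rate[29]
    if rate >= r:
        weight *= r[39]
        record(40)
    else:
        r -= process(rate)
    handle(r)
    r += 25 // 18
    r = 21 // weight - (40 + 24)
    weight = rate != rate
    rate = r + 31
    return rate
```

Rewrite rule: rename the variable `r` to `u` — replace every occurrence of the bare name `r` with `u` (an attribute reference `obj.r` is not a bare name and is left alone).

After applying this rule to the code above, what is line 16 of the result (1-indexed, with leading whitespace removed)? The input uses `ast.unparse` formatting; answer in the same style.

Transformed code:
def main(u, weight, rate):
    u = 15
    weight = rate
    if u != weight != weight:
        weight += 0
        u = weight
    rate.r
    for rate in u:
        weight += u
        u = u >= 5
    weight = rate[29]
    if rate >= u:
        weight *= u[39]
        record(40)
    else:
        u -= process(rate)
    handle(u)
    u += 25 // 18
    u = 21 // weight - (40 + 24)
    weight = rate != rate
    rate = u + 31
    return rate

u -= process(rate)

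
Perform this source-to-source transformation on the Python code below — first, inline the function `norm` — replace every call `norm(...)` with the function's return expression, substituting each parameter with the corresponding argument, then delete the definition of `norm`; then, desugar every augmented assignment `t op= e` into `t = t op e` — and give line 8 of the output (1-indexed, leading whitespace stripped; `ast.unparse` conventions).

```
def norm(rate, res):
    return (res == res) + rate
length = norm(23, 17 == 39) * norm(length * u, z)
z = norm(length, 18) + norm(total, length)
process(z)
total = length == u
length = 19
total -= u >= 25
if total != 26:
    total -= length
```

Transformed code:
length = (((17 == 39) == (17 == 39)) + 23) * ((z == z) + length * u)
z = (18 == 18) + length + ((length == length) + total)
process(z)
total = length == u
length = 19
total = total - (u >= 25)
if total != 26:
    total = total - length

total = total - length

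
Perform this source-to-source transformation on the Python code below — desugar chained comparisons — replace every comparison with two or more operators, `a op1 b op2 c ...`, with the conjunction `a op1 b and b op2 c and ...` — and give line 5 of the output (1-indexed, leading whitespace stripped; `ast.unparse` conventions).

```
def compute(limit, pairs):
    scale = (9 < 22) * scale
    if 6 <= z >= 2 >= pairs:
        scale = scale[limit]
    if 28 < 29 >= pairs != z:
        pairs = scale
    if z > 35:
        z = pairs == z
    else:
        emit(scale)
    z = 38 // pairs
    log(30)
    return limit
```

Transformed code:
def compute(limit, pairs):
    scale = (9 < 22) * scale
    if 6 <= z and z >= 2 and (2 >= pairs):
        scale = scale[limit]
    if 28 < 29 and 29 >= pairs and (pairs != z):
        pairs = scale
    if z > 35:
        z = pairs == z
    else:
        emit(scale)
    z = 38 // pairs
    log(30)
    return limit

if 28 < 29 and 29 >= pairs and (pairs != z):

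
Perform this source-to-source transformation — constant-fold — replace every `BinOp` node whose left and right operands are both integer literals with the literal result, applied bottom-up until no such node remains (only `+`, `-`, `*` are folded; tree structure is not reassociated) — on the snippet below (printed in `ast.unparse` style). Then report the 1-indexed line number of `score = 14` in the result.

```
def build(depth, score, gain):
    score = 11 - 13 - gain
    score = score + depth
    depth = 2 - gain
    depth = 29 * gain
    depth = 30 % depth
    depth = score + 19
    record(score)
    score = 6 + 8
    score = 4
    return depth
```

9

Transformed code:
def build(depth, score, gain):
    score = -2 - gain
    score = score + depth
    depth = 2 - gain
    depth = 29 * gain
    depth = 30 % depth
    depth = score + 19
    record(score)
    score = 14
    score = 4
    return depth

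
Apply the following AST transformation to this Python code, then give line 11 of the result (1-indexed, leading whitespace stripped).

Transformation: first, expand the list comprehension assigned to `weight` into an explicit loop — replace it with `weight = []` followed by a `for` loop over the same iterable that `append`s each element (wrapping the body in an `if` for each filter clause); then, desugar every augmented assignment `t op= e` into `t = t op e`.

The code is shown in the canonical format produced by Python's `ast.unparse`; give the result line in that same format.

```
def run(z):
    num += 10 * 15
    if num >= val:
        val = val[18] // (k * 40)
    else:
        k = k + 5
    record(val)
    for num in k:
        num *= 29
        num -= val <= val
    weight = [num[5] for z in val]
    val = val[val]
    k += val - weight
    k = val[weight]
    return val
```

Transformed code:
def run(z):
    num = num + 10 * 15
    if num >= val:
        val = val[18] // (k * 40)
    else:
        k = k + 5
    record(val)
    for num in k:
        num = num * 29
        num = num - (val <= val)
    weight = []
    for z in val:
        weight.append(num[5])
    val = val[val]
    k = k + (val - weight)
    k = val[weight]
    return val

weight = []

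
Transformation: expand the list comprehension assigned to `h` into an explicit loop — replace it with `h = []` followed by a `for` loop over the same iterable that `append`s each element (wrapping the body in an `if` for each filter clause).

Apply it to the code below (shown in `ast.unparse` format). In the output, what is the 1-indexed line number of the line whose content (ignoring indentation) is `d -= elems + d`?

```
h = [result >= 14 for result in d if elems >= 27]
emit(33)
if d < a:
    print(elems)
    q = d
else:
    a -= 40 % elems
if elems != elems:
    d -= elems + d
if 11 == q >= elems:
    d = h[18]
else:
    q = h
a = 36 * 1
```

12

Transformed code:
h = []
for result in d:
    if elems >= 27:
        h.append(result >= 14)
emit(33)
if d < a:
    print(elems)
    q = d
else:
    a -= 40 % elems
if elems != elems:
    d -= elems + d
if 11 == q >= elems:
    d = h[18]
else:
    q = h
a = 36 * 1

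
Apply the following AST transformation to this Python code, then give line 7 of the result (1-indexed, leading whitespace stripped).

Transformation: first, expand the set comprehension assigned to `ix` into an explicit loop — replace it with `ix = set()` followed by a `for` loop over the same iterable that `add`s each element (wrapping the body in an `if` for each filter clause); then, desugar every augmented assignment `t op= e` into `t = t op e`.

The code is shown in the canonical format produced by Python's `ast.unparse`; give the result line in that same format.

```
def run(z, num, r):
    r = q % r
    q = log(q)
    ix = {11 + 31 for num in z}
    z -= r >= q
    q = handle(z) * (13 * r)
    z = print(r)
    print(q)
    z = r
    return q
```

z = z - (r >= q)

Transformed code:
def run(z, num, r):
    r = q % r
    q = log(q)
    ix = set()
    for num in z:
        ix.add(11 + 31)
    z = z - (r >= q)
    q = handle(z) * (13 * r)
    z = print(r)
    print(q)
    z = r
    return q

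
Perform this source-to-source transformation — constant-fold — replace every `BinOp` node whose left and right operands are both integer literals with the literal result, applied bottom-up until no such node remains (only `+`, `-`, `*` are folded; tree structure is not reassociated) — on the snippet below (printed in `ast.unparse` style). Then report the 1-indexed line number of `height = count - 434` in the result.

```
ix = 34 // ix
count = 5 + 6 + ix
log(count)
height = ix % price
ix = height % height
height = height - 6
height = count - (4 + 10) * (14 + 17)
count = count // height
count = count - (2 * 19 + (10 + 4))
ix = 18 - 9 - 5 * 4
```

7

Transformed code:
ix = 34 // ix
count = 11 + ix
log(count)
height = ix % price
ix = height % height
height = height - 6
height = count - 434
count = count // height
count = count - 52
ix = -11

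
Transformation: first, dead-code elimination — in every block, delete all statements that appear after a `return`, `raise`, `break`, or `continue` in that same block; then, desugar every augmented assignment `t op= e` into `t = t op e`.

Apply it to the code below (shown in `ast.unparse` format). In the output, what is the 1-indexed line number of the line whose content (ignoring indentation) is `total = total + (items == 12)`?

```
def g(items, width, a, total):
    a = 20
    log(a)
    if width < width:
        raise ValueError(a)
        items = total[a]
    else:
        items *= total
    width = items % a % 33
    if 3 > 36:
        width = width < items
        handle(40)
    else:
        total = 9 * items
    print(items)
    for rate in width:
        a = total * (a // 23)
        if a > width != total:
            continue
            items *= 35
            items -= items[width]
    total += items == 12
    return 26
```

Transformed code:
def g(items, width, a, total):
    a = 20
    log(a)
    if width < width:
        raise ValueError(a)
    else:
        items = items * total
    width = items % a % 33
    if 3 > 36:
        width = width < items
        handle(40)
    else:
        total = 9 * items
    print(items)
    for rate in width:
        a = total * (a // 23)
        if a > width != total:
            continue
    total = total + (items == 12)
    return 26

19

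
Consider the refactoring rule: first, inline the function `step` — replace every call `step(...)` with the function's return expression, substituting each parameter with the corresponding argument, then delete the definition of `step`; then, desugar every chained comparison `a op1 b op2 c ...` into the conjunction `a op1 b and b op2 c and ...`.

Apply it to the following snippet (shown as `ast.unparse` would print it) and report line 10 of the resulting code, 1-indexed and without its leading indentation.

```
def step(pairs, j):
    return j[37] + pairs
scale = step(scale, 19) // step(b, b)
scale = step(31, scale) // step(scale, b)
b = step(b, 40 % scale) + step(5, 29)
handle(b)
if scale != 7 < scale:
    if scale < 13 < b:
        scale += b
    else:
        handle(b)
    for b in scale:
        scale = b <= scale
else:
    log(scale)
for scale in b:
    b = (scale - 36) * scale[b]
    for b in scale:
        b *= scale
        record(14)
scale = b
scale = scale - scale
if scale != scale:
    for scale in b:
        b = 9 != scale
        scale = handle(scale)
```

Transformed code:
scale = (19[37] + scale) // (b[37] + b)
scale = (scale[37] + 31) // (b[37] + scale)
b = (40 % scale)[37] + b + (29[37] + 5)
handle(b)
if scale != 7 and 7 < scale:
    if scale < 13 and 13 < b:
        scale += b
    else:
        handle(b)
    for b in scale:
        scale = b <= scale
else:
    log(scale)
for scale in b:
    b = (scale - 36) * scale[b]
    for b in scale:
        b *= scale
        record(14)
scale = b
scale = scale - scale
if scale != scale:
    for scale in b:
        b = 9 != scale
        scale = handle(scale)

for b in scale:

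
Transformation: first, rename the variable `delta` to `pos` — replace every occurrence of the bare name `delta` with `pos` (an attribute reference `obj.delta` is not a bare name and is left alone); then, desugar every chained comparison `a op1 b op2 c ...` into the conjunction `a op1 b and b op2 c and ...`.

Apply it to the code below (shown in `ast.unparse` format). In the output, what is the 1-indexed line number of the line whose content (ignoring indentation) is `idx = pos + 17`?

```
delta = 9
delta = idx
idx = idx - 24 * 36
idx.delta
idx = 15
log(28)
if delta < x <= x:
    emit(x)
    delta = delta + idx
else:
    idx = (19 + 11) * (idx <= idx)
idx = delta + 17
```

12

Transformed code:
pos = 9
pos = idx
idx = idx - 24 * 36
idx.delta
idx = 15
log(28)
if pos < x and x <= x:
    emit(x)
    pos = pos + idx
else:
    idx = (19 + 11) * (idx <= idx)
idx = pos + 17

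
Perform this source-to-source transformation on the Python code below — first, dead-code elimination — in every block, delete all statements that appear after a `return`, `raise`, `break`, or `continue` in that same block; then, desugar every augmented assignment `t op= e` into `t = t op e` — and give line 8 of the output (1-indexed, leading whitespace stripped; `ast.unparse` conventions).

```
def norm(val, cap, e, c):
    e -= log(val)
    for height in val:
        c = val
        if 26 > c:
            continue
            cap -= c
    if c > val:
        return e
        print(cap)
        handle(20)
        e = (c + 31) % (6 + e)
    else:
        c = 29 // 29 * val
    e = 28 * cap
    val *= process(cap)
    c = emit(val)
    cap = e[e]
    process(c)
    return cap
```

Transformed code:
def norm(val, cap, e, c):
    e = e - log(val)
    for height in val:
        c = val
        if 26 > c:
            continue
    if c > val:
        return e
    else:
        c = 29 // 29 * val
    e = 28 * cap
    val = val * process(cap)
    c = emit(val)
    cap = e[e]
    process(c)
    return cap

return e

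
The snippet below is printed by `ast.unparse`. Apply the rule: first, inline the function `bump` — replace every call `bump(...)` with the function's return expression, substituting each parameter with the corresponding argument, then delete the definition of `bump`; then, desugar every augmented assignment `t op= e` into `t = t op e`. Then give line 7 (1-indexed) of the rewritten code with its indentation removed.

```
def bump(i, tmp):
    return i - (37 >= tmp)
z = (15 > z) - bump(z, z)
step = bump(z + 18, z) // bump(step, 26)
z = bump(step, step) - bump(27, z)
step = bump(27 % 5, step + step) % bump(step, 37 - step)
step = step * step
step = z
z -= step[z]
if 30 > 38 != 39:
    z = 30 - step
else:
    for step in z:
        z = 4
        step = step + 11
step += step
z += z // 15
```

z = z - step[z]

Transformed code:
z = (15 > z) - (z - (37 >= z))
step = (z + 18 - (37 >= z)) // (step - (37 >= 26))
z = step - (37 >= step) - (27 - (37 >= z))
step = (27 % 5 - (37 >= step + step)) % (step - (37 >= 37 - step))
step = step * step
step = z
z = z - step[z]
if 30 > 38 != 39:
    z = 30 - step
else:
    for step in z:
        z = 4
        step = step + 11
step = step + step
z = z + z // 15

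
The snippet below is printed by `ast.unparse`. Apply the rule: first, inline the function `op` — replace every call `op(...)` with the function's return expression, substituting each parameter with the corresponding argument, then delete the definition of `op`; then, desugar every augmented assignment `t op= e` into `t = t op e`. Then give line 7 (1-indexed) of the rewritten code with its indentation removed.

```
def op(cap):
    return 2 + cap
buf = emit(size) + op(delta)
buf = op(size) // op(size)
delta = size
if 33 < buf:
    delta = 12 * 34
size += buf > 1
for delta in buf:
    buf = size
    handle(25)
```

Transformed code:
buf = emit(size) + (2 + delta)
buf = (2 + size) // (2 + size)
delta = size
if 33 < buf:
    delta = 12 * 34
size = size + (buf > 1)
for delta in buf:
    buf = size
    handle(25)

for delta in buf: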